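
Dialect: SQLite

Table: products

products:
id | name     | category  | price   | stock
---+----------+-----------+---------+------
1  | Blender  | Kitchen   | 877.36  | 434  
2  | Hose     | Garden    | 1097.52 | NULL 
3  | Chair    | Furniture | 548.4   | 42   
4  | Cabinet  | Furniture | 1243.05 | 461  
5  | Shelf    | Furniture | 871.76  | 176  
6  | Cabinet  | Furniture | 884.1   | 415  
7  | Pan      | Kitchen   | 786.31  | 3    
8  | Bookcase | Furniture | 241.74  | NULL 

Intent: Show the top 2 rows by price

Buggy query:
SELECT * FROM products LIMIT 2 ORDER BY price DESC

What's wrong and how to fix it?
Bug: ORDER BY cannot follow LIMIT; LIMIT is the final clause

Fix: Swap the clauses: ORDER BY first, then LIMIT

Corrected query:
SELECT * FROM products ORDER BY price DESC LIMIT 2

Result:
id | name    | category  | price   | stock
---+---------+-----------+---------+------
4  | Cabinet | Furniture | 1243.05 | 461  
2  | Hose    | Garden    | 1097.52 | NULL 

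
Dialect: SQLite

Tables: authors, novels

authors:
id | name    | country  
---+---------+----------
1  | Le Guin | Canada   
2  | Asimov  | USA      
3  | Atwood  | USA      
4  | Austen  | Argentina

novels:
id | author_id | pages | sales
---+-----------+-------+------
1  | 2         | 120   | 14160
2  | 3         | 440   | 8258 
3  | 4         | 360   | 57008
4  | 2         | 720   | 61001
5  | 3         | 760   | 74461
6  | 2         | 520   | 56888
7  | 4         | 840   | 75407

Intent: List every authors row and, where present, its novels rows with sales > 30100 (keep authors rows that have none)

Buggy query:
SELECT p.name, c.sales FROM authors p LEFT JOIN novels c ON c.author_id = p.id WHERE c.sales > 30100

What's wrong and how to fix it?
Bug: A WHERE condition on the right-hand table after LEFT JOIN drops unmatched parents

Fix: Put 'c.sales > 30100' in the JOIN's ON clause instead of WHERE

Corrected query:
SELECT p.name, c.sales FROM authors p LEFT JOIN novels c ON c.author_id = p.id AND c.sales > 30100

Result:
name    | sales
--------+------
Le Guin | NULL 
Asimov  | 56888
Asimov  | 61001
Atwood  | 74461
Austen  | 57008
Austen  | 75407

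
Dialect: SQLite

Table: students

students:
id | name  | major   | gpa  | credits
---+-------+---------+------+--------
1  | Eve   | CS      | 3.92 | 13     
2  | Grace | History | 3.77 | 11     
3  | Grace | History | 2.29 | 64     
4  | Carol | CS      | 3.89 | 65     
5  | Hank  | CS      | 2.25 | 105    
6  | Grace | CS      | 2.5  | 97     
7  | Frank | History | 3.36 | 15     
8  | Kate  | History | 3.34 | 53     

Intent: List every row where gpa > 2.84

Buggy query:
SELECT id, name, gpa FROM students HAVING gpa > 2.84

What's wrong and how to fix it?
Bug: HAVING filters the output of aggregation, but this query has no GROUP BY and no aggregate functions, so SQLite rejects it (HAVING clause on a non-aggregate query); the condition here is per row

Fix: Replace HAVING with WHERE since the condition applies to individual rows

Corrected query:
SELECT id, name, gpa FROM students WHERE gpa > 2.84

Result:
id | name  | gpa 
---+-------+-----
1  | Eve   | 3.92
2  | Grace | 3.77
4  | Carol | 3.89
7  | Frank | 3.36
8  | Kate  | 3.34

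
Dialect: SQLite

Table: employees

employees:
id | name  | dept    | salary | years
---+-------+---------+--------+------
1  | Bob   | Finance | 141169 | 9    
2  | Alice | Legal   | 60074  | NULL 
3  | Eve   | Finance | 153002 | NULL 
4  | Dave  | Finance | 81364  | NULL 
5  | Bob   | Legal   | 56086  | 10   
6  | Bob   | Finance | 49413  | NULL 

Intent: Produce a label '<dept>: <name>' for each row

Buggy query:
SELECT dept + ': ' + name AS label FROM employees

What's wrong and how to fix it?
Bug: SQLite uses || for string concatenation; + coerces text to numbers (yielding 0)

Fix: Use the || operator for string concatenation

Corrected query:
SELECT dept || ': ' || name AS label FROM employees

Result:
label        
-------------
Finance: Bob 
Legal: Alice 
Finance: Eve 
Finance: Dave
Legal: Bob   
Finance: Bob 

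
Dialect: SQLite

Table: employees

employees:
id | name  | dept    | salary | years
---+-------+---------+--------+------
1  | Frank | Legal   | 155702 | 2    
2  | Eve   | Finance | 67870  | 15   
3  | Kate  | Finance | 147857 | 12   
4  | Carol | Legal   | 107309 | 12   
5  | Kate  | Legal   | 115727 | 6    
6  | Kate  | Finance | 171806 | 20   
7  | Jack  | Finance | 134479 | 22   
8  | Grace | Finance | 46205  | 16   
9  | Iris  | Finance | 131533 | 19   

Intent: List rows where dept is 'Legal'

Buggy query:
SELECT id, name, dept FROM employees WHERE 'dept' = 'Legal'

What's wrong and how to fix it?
Bug: 'dept' in single quotes is a string literal, not the column; the comparison is literal-vs-literal and never true

Fix: Remove the quotes around the column name (or use double quotes for an identifier)

Corrected query:
SELECT id, name, dept FROM employees WHERE dept = 'Legal'

Result:
id | name  | dept 
---+-------+------
1  | Frank | Legal
4  | Carol | Legal
5  | Kate  | Legal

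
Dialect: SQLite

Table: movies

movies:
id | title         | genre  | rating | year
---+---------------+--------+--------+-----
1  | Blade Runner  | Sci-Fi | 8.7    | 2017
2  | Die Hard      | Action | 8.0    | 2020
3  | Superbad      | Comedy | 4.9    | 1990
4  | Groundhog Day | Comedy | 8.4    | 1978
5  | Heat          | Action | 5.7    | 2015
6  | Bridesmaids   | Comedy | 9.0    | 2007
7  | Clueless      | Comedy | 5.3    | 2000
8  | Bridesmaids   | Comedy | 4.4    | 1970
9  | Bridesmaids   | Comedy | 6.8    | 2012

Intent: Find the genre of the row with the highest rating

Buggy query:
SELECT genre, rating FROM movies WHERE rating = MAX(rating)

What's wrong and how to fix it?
Bug: MAX(rating) is an aggregate and cannot be used directly in WHERE

Fix: Use a subquery: WHERE rating = (SELECT MAX(rating) FROM movies)

Corrected query:
SELECT genre, rating FROM movies WHERE rating = (SELECT MAX(rating) FROM movies)

Result:
genre  | rating
-------+-------
Comedy | 9     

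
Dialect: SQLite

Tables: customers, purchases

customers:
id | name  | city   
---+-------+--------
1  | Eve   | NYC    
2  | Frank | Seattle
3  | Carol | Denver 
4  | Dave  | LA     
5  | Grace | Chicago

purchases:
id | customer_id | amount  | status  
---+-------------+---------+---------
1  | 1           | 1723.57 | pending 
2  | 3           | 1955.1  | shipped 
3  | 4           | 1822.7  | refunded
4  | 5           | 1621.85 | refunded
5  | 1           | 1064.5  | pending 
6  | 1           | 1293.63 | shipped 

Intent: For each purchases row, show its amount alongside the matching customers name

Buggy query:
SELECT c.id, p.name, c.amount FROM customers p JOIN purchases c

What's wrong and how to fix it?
Bug: JOIN with no ON clause produces a cartesian product; every purchases row pairs with every customers row

Fix: Specify the join condition linking the foreign key to the parent id

Corrected query:
SELECT c.id, p.name, c.amount FROM customers p JOIN purchases c ON c.customer_id = p.id

Result:
id | name  | amount 
---+-------+--------
1  | Eve   | 1723.57
2  | Carol | 1955.1 
3  | Dave  | 1822.7 
4  | Grace | 1621.85
5  | Eve   | 1064.5 
6  | Eve   | 1293.63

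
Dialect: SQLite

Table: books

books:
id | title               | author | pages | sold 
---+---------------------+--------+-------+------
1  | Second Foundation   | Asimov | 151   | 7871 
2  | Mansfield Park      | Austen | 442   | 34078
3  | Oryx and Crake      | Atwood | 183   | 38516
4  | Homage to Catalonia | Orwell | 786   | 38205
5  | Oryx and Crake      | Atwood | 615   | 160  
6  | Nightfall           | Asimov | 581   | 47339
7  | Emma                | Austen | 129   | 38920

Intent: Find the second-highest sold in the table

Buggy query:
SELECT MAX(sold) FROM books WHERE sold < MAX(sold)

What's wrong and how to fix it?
Bug: The inner MAX is an aggregate inside WHERE, which is not allowed

Fix: Put the inner MAX in a scalar subquery

Corrected query:
SELECT MAX(sold) FROM books WHERE sold < (SELECT MAX(sold) FROM books)

Result:
MAX(sold)
---------
38920    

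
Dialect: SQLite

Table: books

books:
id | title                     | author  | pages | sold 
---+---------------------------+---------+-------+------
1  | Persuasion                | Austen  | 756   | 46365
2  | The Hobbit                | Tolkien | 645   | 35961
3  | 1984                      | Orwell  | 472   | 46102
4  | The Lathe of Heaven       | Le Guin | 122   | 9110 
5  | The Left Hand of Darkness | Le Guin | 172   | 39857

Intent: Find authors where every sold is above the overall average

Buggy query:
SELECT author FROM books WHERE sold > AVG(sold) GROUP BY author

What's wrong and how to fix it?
Bug: AVG() is an aggregate; it can't sit directly in WHERE

Fix: Use a subquery for AVG and a HAVING MIN(...) filter so the condition holds for every row in the group

Corrected query:
SELECT author FROM books GROUP BY author HAVING MIN(sold) > (SELECT AVG(sold) FROM books)

Result:
author 
-------
Austen 
Orwell 
Tolkien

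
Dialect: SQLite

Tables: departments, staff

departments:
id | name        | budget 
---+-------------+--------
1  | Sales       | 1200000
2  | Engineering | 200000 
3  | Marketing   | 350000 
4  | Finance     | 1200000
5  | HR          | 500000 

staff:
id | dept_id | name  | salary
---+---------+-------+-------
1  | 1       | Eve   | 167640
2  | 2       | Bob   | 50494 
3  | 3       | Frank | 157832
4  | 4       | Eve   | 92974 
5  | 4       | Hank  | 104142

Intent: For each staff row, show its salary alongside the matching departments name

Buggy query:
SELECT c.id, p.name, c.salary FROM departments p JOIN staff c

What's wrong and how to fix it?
Bug: Missing join condition: each staff row is matched to all departments rows instead of just its own

Fix: Specify the join condition linking the foreign key to the parent id

Corrected query:
SELECT c.id, p.name, c.salary FROM departments p JOIN staff c ON c.dept_id = p.id

Result:
id | name        | salary
---+-------------+-------
1  | Sales       | 167640
2  | Engineering | 50494 
3  | Marketing   | 157832
4  | Finance     | 92974 
5  | Finance     | 104142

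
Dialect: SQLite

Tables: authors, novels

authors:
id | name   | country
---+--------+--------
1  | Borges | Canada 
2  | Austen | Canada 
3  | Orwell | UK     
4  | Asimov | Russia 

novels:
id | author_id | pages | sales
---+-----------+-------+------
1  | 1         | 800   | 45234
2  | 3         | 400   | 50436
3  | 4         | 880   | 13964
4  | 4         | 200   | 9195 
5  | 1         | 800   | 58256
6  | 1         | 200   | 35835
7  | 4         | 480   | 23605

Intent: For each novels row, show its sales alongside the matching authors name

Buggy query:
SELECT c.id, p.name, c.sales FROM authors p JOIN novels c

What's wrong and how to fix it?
Bug: Missing join condition: each novels row is matched to all authors rows instead of just its own

Fix: Add ON c.author_id = p.id to the JOIN

Corrected query:
SELECT c.id, p.name, c.sales FROM authors p JOIN novels c ON c.author_id = p.id

Result:
id | name   | sales
---+--------+------
1  | Borges | 45234
2  | Orwell | 50436
3  | Asimov | 13964
4  | Asimov | 9195 
5  | Borges | 58256
6  | Borges | 35835
7  | Asimov | 23605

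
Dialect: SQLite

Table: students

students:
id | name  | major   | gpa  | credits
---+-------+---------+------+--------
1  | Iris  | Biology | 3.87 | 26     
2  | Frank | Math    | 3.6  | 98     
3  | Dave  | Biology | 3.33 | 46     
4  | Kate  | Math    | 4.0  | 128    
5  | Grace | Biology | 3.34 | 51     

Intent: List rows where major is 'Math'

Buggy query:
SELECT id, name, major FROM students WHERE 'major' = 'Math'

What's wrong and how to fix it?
Bug: 'major' in single quotes is a string literal, not the column; the comparison is literal-vs-literal and never true

Fix: Remove the quotes around the column name (or use double quotes for an identifier)

Corrected query:
SELECT id, name, major FROM students WHERE major = 'Math'

Result:
id | name  | major
---+-------+------
2  | Frank | Math 
4  | Kate  | Math 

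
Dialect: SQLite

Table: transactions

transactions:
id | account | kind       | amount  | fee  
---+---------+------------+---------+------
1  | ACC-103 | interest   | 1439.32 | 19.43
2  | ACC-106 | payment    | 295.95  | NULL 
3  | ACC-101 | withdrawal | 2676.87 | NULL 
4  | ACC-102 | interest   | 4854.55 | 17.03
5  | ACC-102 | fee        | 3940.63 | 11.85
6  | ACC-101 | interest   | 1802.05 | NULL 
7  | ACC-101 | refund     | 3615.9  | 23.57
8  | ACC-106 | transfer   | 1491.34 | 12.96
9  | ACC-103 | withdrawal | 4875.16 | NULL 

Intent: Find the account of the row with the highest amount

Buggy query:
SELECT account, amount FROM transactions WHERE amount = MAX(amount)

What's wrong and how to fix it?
Bug: MAX(amount) is an aggregate and cannot be used directly in WHERE

Fix: Wrap MAX in a scalar subquery so WHERE compares against a single value

Corrected query:
SELECT account, amount FROM transactions WHERE amount = (SELECT MAX(amount) FROM transactions)

Result:
account | amount 
--------+--------
ACC-103 | 4875.16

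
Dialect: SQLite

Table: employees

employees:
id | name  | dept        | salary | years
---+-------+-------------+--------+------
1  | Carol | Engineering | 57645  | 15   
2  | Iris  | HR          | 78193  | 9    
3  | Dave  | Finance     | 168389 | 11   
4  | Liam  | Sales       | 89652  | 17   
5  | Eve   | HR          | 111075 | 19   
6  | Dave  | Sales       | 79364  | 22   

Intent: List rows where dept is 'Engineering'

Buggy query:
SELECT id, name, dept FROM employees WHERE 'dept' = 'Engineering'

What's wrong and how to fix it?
Bug: Single quotes denote string literals in SQL; the column name is being compared as a constant string

Fix: Remove the quotes around the column name (or use double quotes for an identifier)

Corrected query:
SELECT id, name, dept FROM employees WHERE dept = 'Engineering'

Result:
id | name  | dept       
---+-------+------------
1  | Carol | Engineering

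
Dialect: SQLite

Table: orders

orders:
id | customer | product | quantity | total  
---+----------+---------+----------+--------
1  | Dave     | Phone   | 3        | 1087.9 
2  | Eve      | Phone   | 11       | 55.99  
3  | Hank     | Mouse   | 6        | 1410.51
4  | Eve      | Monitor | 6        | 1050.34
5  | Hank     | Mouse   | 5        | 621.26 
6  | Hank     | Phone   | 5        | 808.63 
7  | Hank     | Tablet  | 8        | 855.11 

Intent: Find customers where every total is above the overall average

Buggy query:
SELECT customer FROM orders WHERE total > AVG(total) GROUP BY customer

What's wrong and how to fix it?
Bug: AVG() is an aggregate; it can't sit directly in WHERE

Fix: Use a subquery for AVG and a HAVING MIN(...) filter so the condition holds for every row in the group

Corrected query:
SELECT customer FROM orders GROUP BY customer HAVING MIN(total) > (SELECT AVG(total) FROM orders)

Result:
customer
--------
Dave    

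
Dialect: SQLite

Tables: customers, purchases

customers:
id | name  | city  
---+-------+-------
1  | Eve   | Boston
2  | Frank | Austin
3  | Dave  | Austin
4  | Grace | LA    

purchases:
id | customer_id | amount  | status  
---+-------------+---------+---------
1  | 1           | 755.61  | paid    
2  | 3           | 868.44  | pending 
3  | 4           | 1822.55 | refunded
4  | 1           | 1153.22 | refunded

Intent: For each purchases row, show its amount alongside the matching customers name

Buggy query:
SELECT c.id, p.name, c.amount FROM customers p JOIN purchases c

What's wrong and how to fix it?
Bug: JOIN with no ON clause produces a cartesian product; every purchases row pairs with every customers row

Fix: Add ON c.customer_id = p.id to the JOIN

Corrected query:
SELECT c.id, p.name, c.amount FROM customers p JOIN purchases c ON c.customer_id = p.id

Result:
id | name  | amount 
---+-------+--------
1  | Eve   | 755.61 
2  | Dave  | 868.44 
3  | Grace | 1822.55
4  | Eve   | 1153.22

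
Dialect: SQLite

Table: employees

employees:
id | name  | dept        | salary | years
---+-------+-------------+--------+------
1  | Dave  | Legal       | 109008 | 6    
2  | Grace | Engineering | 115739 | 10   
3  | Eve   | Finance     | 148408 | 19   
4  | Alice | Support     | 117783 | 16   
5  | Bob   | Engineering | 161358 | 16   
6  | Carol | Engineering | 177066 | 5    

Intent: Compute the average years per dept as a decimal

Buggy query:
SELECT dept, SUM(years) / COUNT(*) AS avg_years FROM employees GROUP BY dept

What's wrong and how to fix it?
Bug: SUM(years) and COUNT(*) are both integers; the division truncates the fractional part

Fix: Cast one side to REAL so the division keeps the fractional part

Corrected query:
SELECT dept, SUM(years) * 1.0 / COUNT(*) AS avg_years FROM employees GROUP BY dept

Result:
dept        | avg_years
------------+----------
Engineering | 10.333333
Finance     | 19       
Legal       | 6        
Support     | 16       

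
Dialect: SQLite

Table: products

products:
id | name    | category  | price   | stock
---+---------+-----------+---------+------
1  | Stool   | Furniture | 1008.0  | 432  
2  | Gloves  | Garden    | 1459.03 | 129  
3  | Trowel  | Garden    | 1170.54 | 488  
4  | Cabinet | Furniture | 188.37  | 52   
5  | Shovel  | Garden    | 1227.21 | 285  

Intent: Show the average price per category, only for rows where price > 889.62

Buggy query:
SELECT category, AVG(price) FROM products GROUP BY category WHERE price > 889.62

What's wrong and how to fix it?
Bug: WHERE cannot follow GROUP BY

Fix: Place WHERE between FROM and GROUP BY

Corrected query:
SELECT category, AVG(price) FROM products WHERE price > 889.62 GROUP BY category

Result:
category  | AVG(price) 
----------+------------
Furniture | 1008       
Garden    | 1285.593333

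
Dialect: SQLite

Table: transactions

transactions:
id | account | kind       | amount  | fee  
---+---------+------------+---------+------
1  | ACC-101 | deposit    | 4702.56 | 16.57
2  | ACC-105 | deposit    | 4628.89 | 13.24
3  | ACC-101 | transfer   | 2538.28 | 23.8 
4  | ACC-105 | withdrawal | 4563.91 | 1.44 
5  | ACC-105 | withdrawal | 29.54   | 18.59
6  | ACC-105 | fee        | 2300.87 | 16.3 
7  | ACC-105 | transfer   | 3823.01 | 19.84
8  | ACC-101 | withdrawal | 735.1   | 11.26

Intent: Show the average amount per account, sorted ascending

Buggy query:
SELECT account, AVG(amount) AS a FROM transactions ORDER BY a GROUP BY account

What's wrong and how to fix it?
Bug: ORDER BY appears before GROUP BY; SQL clause order requires GROUP BY first

Fix: Reorder: SELECT … FROM … GROUP BY … ORDER BY …

Corrected query:
SELECT account, AVG(amount) AS a FROM transactions GROUP BY account ORDER BY a

Result:
account | a          
--------+------------
ACC-101 | 2658.646667
ACC-105 | 3069.244   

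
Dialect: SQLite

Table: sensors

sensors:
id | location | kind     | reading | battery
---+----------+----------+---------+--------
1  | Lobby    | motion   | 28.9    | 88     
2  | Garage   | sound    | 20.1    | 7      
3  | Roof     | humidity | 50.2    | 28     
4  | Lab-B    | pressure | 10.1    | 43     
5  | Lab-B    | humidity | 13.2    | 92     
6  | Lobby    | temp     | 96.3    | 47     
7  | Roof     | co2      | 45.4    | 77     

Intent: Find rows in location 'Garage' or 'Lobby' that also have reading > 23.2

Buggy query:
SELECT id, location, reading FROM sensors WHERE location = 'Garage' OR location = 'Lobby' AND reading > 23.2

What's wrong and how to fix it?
Bug: AND binds tighter than OR, so this parses as location = 'Garage' OR (location = 'Lobby' AND reading > 23.2)

Fix: Group the OR with parentheses (or use IN), then AND the threshold

Corrected query:
SELECT id, location, reading FROM sensors WHERE (location = 'Garage' OR location = 'Lobby') AND reading > 23.2

Result:
id | location | reading
---+----------+--------
1  | Lobby    | 28.9   
6  | Lobby    | 96.3   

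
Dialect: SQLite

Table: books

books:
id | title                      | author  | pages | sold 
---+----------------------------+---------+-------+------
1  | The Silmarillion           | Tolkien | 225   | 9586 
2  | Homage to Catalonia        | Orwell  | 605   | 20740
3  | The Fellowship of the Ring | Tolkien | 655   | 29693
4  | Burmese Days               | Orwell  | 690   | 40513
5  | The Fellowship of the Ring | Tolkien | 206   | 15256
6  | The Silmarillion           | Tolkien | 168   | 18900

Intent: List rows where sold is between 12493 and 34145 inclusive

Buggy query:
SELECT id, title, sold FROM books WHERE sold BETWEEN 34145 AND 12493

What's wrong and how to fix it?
Bug: The bounds are reversed; BETWEEN a AND b requires a <= b to match anything

Fix: Write BETWEEN 12493 AND 34145

Corrected query:
SELECT id, title, sold FROM books WHERE sold BETWEEN 12493 AND 34145

Result:
id | title                      | sold 
---+----------------------------+------
2  | Homage to Catalonia        | 20740
3  | The Fellowship of the Ring | 29693
5  | The Fellowship of the Ring | 15256
6  | The Silmarillion           | 18900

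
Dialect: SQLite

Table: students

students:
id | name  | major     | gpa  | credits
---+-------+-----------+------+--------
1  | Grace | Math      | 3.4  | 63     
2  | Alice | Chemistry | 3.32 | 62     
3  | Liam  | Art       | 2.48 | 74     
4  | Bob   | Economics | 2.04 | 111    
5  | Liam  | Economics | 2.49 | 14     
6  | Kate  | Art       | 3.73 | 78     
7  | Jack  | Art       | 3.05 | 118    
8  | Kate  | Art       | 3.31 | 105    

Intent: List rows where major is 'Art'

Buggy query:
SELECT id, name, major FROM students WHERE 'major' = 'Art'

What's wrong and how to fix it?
Bug: Single quotes denote string literals in SQL; the column name is being compared as a constant string

Fix: Reference the column as major without single quotes

Corrected query:
SELECT id, name, major FROM students WHERE major = 'Art'

Result:
id | name | major
---+------+------
3  | Liam | Art  
6  | Kate | Art  
7  | Jack | Art  
8  | Kate | Art  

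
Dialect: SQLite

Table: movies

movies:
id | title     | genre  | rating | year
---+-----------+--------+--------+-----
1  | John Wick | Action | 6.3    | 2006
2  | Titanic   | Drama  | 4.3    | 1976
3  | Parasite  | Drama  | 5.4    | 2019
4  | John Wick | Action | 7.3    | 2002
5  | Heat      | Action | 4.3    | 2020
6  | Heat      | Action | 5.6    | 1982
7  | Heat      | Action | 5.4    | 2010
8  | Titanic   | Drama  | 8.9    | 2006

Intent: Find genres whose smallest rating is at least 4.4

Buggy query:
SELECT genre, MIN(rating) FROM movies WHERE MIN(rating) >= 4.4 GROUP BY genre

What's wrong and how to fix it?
Bug: MIN() in WHERE is a misuse of aggregate

Fix: Replace WHERE with HAVING after the GROUP BY

Corrected query:
SELECT genre, MIN(rating) FROM movies GROUP BY genre HAVING MIN(rating) >= 4.4

Result:
(no rows)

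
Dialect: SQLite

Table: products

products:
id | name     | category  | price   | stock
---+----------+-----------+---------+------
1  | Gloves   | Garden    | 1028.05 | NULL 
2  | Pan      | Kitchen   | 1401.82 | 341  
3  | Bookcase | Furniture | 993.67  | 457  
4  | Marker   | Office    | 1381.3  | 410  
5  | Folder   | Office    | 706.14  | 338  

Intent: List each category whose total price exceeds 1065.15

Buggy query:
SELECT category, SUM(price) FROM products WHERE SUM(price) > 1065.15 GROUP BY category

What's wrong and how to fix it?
Bug: Aggregate functions cannot appear in a WHERE clause

Fix: Move the aggregate condition to a HAVING clause

Corrected query:
SELECT category, SUM(price) FROM products GROUP BY category HAVING SUM(price) > 1065.15

Result:
category | SUM(price)
---------+-----------
Kitchen  | 1401.82   
Office   | 2087.44   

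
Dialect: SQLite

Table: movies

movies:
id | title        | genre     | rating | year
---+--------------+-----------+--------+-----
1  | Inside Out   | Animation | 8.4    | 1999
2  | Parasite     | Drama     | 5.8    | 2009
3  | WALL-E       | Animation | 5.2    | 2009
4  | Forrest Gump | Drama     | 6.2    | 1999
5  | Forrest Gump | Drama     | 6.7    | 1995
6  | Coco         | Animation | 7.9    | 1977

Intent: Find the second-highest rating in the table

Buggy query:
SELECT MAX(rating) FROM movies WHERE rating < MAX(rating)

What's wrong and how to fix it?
Bug: MAX(rating) on the right of the comparison is an aggregate-in-WHERE error

Fix: Put the inner MAX in a scalar subquery

Corrected query:
SELECT MAX(rating) FROM movies WHERE rating < (SELECT MAX(rating) FROM movies)

Result:
MAX(rating)
-----------
7.9        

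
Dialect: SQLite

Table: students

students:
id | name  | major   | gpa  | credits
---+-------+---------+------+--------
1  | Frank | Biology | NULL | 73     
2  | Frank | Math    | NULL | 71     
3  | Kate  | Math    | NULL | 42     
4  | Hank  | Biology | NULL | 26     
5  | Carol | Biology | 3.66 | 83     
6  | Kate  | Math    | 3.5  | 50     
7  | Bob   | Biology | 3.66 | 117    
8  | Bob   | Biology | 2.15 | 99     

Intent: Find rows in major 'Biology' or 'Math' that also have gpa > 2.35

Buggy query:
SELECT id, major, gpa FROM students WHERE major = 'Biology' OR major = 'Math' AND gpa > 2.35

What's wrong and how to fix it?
Bug: Without parentheses, AND is evaluated before OR, so the gpa filter only applies to the 'Math' branch

Fix: Group the OR with parentheses (or use IN), then AND the threshold

Corrected query:
SELECT id, major, gpa FROM students WHERE (major = 'Biology' OR major = 'Math') AND gpa > 2.35

Result:
id | major   | gpa 
---+---------+-----
5  | Biology | 3.66
6  | Math    | 3.5 
7  | Biology | 3.66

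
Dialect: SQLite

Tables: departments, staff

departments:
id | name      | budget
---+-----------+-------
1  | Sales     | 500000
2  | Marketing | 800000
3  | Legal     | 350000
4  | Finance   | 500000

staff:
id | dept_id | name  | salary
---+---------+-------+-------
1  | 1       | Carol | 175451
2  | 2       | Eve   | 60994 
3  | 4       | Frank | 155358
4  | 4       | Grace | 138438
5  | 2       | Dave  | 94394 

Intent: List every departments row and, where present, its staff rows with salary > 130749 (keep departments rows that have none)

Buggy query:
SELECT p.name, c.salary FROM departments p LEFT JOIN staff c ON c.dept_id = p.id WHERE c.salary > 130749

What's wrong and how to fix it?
Bug: Filtering c.salary in WHERE discards the NULL rows produced by LEFT JOIN, turning it into an inner join

Fix: Move the right-table condition into the ON clause so unmatched parents are kept

Corrected query:
SELECT p.name, c.salary FROM departments p LEFT JOIN staff c ON c.dept_id = p.id AND c.salary > 130749

Result:
name      | salary
----------+-------
Sales     | 175451
Marketing | NULL  
Legal     | NULL  
Finance   | 138438
Finance   | 155358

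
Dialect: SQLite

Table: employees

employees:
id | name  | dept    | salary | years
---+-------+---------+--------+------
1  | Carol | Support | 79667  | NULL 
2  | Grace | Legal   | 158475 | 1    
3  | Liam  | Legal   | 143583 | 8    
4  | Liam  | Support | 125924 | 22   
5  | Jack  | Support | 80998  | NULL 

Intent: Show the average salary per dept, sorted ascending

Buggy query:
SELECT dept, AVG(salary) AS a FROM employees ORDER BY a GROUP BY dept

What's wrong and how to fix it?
Bug: GROUP BY must precede ORDER BY

Fix: Reorder: SELECT … FROM … GROUP BY … ORDER BY …

Corrected query:
SELECT dept, AVG(salary) AS a FROM employees GROUP BY dept ORDER BY a

Result:
dept    | a           
--------+-------------
Support | 95529.666667
Legal   | 151029      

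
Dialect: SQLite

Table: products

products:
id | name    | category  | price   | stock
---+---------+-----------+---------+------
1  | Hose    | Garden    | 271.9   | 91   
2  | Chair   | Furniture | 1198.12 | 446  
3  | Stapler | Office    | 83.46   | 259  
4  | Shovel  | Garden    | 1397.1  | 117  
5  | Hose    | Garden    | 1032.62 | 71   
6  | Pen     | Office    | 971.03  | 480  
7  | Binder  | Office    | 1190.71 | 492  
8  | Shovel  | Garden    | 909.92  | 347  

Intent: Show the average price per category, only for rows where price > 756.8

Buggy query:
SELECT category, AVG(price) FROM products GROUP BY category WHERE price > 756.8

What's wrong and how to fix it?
Bug: Row-level WHERE must come before GROUP BY in the clause order

Fix: Move the WHERE clause before GROUP BY

Corrected query:
SELECT category, AVG(price) FROM products WHERE price > 756.8 GROUP BY category

Result:
category  | AVG(price) 
----------+------------
Furniture | 1198.12    
Garden    | 1113.213333
Office    | 1080.87    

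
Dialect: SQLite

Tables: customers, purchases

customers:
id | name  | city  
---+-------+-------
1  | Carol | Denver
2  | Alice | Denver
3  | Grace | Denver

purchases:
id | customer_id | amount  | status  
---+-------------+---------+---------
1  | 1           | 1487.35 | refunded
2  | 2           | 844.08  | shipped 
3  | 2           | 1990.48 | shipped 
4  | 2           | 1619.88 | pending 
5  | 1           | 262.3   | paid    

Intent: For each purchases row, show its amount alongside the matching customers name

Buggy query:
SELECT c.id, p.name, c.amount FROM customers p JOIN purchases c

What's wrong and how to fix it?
Bug: Missing join condition: each purchases row is matched to all customers rows instead of just its own

Fix: Specify the join condition linking the foreign key to the parent id

Corrected query:
SELECT c.id, p.name, c.amount FROM customers p JOIN purchases c ON c.customer_id = p.id

Result:
id | name  | amount 
---+-------+--------
1  | Carol | 1487.35
2  | Alice | 844.08 
3  | Alice | 1990.48
4  | Alice | 1619.88
5  | Carol | 262.3  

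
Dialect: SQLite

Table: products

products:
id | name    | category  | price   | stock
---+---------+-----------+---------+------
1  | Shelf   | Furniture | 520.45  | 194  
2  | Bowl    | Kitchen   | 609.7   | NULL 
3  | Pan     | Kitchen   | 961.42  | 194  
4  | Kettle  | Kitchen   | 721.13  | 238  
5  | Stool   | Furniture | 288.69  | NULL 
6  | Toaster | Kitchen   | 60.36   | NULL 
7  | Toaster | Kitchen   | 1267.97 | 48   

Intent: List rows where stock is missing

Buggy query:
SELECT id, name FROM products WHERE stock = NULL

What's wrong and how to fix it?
Bug: '= NULL' is always unknown in SQL three-valued logic, so no rows match

Fix: Replace '= NULL' with 'IS NULL'

Corrected query:
SELECT id, name FROM products WHERE stock IS NULL

Result:
id | name   
---+--------
2  | Bowl   
5  | Stool  
6  | Toaster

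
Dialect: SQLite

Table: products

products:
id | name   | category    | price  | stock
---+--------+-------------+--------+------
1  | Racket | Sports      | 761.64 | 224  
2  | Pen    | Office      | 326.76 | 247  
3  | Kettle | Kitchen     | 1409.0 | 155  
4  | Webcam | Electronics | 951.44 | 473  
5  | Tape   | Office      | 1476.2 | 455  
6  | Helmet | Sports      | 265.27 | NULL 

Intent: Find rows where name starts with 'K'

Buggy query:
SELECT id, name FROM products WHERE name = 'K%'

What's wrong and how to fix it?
Bug: Wildcards only work with LIKE; '=' treats '%' as a literal character

Fix: Use LIKE for wildcard pattern matching

Corrected query:
SELECT id, name FROM products WHERE name LIKE 'K%'

Result:
id | name  
---+-------
3  | Kettle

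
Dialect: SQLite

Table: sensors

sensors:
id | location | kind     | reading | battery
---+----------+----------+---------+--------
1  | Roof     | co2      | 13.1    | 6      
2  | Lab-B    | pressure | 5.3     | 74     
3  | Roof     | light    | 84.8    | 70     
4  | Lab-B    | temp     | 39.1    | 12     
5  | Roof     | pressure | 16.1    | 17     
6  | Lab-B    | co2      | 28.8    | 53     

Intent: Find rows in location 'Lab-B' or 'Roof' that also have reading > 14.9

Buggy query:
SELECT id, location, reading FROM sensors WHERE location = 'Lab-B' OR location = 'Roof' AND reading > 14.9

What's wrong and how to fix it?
Bug: AND binds tighter than OR, so this parses as location = 'Lab-B' OR (location = 'Roof' AND reading > 14.9)

Fix: Add parentheses around the OR so the AND applies to both alternatives

Corrected query:
SELECT id, location, reading FROM sensors WHERE (location = 'Lab-B' OR location = 'Roof') AND reading > 14.9

Result:
id | location | reading
---+----------+--------
3  | Roof     | 84.8   
4  | Lab-B    | 39.1   
5  | Roof     | 16.1   
6  | Lab-B    | 28.8   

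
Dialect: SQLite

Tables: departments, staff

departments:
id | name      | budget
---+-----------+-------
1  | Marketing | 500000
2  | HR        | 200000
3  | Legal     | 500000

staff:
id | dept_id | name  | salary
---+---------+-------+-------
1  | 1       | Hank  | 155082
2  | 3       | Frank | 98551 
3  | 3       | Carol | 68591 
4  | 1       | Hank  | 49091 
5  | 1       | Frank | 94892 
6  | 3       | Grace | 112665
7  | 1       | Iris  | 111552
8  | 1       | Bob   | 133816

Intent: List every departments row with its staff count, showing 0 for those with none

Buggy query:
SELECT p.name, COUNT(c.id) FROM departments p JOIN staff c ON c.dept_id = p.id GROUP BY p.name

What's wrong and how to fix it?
Bug: INNER JOIN drops departments rows that have no matching staff rows

Fix: Use LEFT JOIN so parents without children still appear (COUNT(c.id) gives 0)

Corrected query:
SELECT p.name, COUNT(c.id) FROM departments p LEFT JOIN staff c ON c.dept_id = p.id GROUP BY p.name

Result:
name      | COUNT(c.id)
----------+------------
HR        | 0          
Legal     | 3          
Marketing | 5          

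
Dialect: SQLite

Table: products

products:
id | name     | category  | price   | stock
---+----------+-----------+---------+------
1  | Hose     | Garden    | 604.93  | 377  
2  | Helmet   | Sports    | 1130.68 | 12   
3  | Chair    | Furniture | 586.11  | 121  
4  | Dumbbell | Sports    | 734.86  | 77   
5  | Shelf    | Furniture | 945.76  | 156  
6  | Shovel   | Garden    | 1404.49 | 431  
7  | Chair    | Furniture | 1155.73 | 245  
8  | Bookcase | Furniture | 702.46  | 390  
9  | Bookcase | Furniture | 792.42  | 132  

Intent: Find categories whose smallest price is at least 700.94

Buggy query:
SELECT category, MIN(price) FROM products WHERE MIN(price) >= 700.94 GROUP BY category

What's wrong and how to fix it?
Bug: Aggregates like MIN are computed per group after WHERE runs

Fix: Use HAVING for the per-group MIN condition

Corrected query:
SELECT category, MIN(price) FROM products GROUP BY category HAVING MIN(price) >= 700.94

Result:
category | MIN(price)
---------+-----------
Sports   | 734.86    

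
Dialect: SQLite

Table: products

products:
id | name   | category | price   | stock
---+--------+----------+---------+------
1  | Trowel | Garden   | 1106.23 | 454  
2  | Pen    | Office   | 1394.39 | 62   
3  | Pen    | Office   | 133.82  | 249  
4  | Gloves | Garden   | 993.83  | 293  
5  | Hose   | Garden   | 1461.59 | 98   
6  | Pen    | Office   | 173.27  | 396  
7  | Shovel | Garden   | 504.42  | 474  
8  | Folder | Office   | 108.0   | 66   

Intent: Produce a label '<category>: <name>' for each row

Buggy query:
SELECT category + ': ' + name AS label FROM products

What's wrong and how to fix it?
Bug: SQLite uses || for string concatenation; + coerces text to numbers (yielding 0)

Fix: Use the || operator for string concatenation

Corrected query:
SELECT category || ': ' || name AS label FROM products

Result:
label         
--------------
Garden: Trowel
Office: Pen   
Office: Pen   
Garden: Gloves
Garden: Hose  
Office: Pen   
Garden: Shovel
Office: Folder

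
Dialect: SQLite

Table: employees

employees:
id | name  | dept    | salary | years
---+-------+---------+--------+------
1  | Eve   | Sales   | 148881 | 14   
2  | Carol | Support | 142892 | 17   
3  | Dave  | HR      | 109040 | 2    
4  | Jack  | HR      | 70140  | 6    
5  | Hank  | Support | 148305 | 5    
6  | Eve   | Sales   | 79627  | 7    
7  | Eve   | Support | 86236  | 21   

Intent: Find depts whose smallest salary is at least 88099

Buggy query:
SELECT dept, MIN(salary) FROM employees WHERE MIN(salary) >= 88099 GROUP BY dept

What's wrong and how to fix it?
Bug: MIN() in WHERE is a misuse of aggregate

Fix: Use HAVING for the per-group MIN condition

Corrected query:
SELECT dept, MIN(salary) FROM employees GROUP BY dept HAVING MIN(salary) >= 88099

Result:
(no rows)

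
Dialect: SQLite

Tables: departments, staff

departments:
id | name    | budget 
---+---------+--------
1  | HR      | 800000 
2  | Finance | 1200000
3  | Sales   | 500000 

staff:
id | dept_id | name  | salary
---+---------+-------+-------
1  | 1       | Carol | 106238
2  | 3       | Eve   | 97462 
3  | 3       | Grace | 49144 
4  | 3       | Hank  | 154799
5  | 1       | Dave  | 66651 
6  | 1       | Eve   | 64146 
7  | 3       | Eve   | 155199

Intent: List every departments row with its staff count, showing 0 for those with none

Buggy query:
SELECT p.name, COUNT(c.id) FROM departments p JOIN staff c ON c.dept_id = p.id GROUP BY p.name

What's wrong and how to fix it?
Bug: INNER JOIN drops departments rows that have no matching staff rows

Fix: Use LEFT JOIN so parents without children still appear (COUNT(c.id) gives 0)

Corrected query:
SELECT p.name, COUNT(c.id) FROM departments p LEFT JOIN staff c ON c.dept_id = p.id GROUP BY p.name

Result:
name    | COUNT(c.id)
--------+------------
Finance | 0          
HR      | 3          
Sales   | 4          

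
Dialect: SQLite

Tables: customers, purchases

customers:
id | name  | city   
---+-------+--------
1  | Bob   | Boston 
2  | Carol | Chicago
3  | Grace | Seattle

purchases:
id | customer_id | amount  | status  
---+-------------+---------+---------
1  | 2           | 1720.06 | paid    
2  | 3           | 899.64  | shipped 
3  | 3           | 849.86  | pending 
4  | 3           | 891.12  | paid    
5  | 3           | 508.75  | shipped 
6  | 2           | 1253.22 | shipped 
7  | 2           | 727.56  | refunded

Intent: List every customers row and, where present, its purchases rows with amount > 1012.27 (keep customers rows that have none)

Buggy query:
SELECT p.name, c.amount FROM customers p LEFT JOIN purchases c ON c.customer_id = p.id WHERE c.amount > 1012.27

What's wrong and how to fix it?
Bug: A WHERE condition on the right-hand table after LEFT JOIN drops unmatched parents

Fix: Move the right-table condition into the ON clause so unmatched parents are kept

Corrected query:
SELECT p.name, c.amount FROM customers p LEFT JOIN purchases c ON c.customer_id = p.id AND c.amount > 1012.27

Result:
name  | amount 
------+--------
Bob   | NULL   
Carol | 1253.22
Carol | 1720.06
Grace | NULL   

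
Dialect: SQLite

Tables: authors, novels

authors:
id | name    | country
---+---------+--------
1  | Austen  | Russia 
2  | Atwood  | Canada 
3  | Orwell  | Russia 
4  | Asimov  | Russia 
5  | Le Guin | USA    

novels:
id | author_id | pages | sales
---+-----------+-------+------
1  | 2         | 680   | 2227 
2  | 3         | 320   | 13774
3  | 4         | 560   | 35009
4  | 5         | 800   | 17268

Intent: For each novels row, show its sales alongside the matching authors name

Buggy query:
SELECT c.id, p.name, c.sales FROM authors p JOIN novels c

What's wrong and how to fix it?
Bug: JOIN with no ON clause produces a cartesian product; every novels row pairs with every authors row

Fix: Add ON c.author_id = p.id to the JOIN

Corrected query:
SELECT c.id, p.name, c.sales FROM authors p JOIN novels c ON c.author_id = p.id

Result:
id | name    | sales
---+---------+------
1  | Atwood  | 2227 
2  | Orwell  | 13774
3  | Asimov  | 35009
4  | Le Guin | 17268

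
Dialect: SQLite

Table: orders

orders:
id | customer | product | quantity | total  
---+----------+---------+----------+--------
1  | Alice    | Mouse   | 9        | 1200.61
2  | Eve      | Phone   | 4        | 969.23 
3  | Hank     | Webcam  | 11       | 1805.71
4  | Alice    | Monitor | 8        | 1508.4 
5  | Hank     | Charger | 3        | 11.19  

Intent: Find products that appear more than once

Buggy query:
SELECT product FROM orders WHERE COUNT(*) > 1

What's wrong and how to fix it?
Bug: COUNT(*) is an aggregate and cannot be used in WHERE

Fix: GROUP BY product, then filter groups with HAVING COUNT(*) > 1

Corrected query:
SELECT product FROM orders GROUP BY product HAVING COUNT(*) > 1

Result:
(no rows)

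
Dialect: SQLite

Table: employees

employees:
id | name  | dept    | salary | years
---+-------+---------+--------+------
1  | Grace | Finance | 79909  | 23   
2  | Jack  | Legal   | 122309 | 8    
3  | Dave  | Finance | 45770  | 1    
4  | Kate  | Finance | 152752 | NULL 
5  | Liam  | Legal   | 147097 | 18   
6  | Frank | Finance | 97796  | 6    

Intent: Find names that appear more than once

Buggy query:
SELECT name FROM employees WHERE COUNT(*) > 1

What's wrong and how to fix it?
Bug: COUNT(*) is an aggregate and cannot be used in WHERE

Fix: GROUP BY name, then filter groups with HAVING COUNT(*) > 1

Corrected query:
SELECT name FROM employees GROUP BY name HAVING COUNT(*) > 1

Result:
(no rows)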